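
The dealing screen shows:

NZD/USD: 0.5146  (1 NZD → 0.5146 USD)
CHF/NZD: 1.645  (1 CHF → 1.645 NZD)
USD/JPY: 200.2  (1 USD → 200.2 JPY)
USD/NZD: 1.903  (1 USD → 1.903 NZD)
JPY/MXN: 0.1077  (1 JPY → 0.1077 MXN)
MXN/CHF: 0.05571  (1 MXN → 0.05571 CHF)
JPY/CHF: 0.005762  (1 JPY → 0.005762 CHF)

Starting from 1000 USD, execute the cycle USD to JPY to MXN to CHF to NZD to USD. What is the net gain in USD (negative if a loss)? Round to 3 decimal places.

16.831

1000 USD × 200.2 = 200200 JPY
200200 JPY × 0.1077 = 21561.54 MXN
21561.54 MXN × 0.05571 = 1201.1933934 CHF
1201.1933934 CHF × 1.645 = 1975.963132143 NZD
1975.963132143 NZD × 0.5146 = 1016.8306278007878 USD
Net change: 1016.8306278007878 − 1000 = 16.8306278007878 USD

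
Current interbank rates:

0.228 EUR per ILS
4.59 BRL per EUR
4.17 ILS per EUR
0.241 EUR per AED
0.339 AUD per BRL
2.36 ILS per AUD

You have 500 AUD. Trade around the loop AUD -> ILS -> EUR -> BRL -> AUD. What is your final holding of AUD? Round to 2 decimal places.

500 AUD × 2.36 = 1180 ILS
1180 ILS × 0.228 = 269.04 EUR
269.04 EUR × 4.59 = 1234.8936 BRL
1234.8936 BRL × 0.339 = 418.6289304 AUD

418.63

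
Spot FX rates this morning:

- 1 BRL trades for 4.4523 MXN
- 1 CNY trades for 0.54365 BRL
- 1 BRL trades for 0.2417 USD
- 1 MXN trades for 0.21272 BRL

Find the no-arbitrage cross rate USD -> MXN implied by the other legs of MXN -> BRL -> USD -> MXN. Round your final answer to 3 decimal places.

Known legs of the cycle: 0.21272 × 0.2417 = 0.051414424
For no arbitrage the full-cycle product must be 1, so the missing rate is 1 / 0.051414424 ≈ 19.44979.

19.450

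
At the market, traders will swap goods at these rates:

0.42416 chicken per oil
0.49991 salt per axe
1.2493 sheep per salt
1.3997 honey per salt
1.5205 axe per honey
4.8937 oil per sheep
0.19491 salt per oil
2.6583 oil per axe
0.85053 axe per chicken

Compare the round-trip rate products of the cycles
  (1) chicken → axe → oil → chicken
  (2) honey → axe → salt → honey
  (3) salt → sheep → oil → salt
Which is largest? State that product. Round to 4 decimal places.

1.1916

(1) 0.85053 × 2.6583 × 0.42416 = 0.95901
(2) 1.5205 × 0.49991 × 1.3997 = 1.06393
(3) 1.2493 × 4.8937 × 0.19491 = 1.19162
Highest is cycle (3) at 1.1916 (>1, arbitrage).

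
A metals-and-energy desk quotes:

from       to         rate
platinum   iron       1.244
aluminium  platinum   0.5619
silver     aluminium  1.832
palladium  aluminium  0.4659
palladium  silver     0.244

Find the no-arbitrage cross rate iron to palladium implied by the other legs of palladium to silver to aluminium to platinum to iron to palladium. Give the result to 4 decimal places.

Known legs of the cycle: 0.244 × 1.832 × 0.5619 × 1.244 = 0.3124602012288
For no arbitrage the full-cycle product must be 1, so the missing rate is 1 / 0.3124602012288 ≈ 3.200408.

3.2004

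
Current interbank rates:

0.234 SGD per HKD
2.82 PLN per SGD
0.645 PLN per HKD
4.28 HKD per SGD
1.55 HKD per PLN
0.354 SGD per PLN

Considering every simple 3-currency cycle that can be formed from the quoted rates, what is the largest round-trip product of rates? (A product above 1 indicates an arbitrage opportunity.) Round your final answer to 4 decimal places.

1.0228

PLN→HKD→SGD→PLN: 1.55 × 0.234 × 2.82 = 1.02281
PLN→SGD→HKD→PLN: 0.354 × 4.28 × 0.645 = 0.97725
Maximum is PLN→HKD→SGD→PLN at 1.0228; arbitrage exists.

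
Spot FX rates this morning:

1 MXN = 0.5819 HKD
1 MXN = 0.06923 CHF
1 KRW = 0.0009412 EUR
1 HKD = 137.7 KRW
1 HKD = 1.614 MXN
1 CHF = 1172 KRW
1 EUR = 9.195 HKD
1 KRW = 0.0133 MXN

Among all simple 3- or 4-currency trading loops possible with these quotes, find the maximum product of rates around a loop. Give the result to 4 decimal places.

HKD→KRW→EUR→HKD: 137.7 × 0.0009412 × 9.195 = 1.19170
KRW→MXN→CHF→KRW: 0.0133 × 0.06923 × 1172 = 1.07913
HKD→KRW→MXN→HKD: 137.7 × 0.0133 × 0.5819 = 1.06570
Maximum is HKD→KRW→EUR→HKD at 1.1917; arbitrage exists.

1.1917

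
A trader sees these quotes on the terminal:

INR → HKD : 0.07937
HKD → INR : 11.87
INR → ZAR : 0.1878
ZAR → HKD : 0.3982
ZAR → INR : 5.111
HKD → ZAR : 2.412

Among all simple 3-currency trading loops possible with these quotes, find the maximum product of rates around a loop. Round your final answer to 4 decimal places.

HKD→ZAR→INR→HKD: 2.412 × 5.111 × 0.07937 = 0.97845
HKD→INR→ZAR→HKD: 11.87 × 0.1878 × 0.3982 = 0.88766
Maximum is HKD→ZAR→INR→HKD at 0.9785; no arbitrage — every cycle loses value.

0.9785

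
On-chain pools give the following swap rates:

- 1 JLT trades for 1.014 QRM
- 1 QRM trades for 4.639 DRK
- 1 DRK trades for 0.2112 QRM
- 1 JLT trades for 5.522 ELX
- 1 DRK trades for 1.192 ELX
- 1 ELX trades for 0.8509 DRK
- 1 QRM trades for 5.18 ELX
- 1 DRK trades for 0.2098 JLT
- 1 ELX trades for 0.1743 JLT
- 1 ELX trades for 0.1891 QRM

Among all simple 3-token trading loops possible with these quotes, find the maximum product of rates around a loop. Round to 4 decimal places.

1.0457

ELX→QRM→DRK→ELX: 0.1891 × 4.639 × 1.192 = 1.04566
JLT→QRM→DRK→JLT: 1.014 × 4.639 × 0.2098 = 0.98689
ELX→DRK→JLT→ELX: 0.8509 × 0.2098 × 5.522 = 0.98578
ELX→DRK→QRM→ELX: 0.8509 × 0.2112 × 5.18 = 0.93090
ELX→JLT→QRM→ELX: 0.1743 × 1.014 × 5.18 = 0.91551
Maximum is ELX→QRM→DRK→ELX at 1.0457; arbitrage exists.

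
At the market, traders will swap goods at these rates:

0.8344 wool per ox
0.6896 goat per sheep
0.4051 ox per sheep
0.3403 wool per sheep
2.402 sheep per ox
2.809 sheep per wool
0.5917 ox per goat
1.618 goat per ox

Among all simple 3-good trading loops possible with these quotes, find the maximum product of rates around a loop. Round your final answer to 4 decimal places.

0.9801

ox→sheep→goat→ox: 2.402 × 0.6896 × 0.5917 = 0.98010
wool→sheep→ox→wool: 2.809 × 0.4051 × 0.8344 = 0.94949
Maximum is ox→sheep→goat→ox at 0.9801; no arbitrage — every cycle loses value.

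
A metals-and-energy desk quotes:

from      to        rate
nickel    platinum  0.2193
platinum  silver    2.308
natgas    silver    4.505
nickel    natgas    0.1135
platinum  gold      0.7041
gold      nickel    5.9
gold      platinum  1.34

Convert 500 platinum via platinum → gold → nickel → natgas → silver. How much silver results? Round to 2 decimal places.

1062.06

500 platinum × 0.7041 = 352.05 gold
352.05 gold × 5.9 = 2077.095 nickel
2077.095 nickel × 0.1135 = 235.7502825 natgas
235.7502825 natgas × 4.505 = 1062.0550226625 silver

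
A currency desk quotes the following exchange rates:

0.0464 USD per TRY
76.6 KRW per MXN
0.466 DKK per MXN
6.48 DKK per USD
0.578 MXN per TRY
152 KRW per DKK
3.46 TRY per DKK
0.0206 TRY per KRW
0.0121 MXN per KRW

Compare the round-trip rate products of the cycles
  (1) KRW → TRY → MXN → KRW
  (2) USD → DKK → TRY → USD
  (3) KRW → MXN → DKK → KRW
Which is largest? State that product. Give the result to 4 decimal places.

1.0403

(1) 0.0206 × 0.578 × 76.6 = 0.91206
(2) 6.48 × 3.46 × 0.0464 = 1.04033
(3) 0.0121 × 0.466 × 152 = 0.85707
Highest is cycle (2) at 1.0403 (>1, arbitrage).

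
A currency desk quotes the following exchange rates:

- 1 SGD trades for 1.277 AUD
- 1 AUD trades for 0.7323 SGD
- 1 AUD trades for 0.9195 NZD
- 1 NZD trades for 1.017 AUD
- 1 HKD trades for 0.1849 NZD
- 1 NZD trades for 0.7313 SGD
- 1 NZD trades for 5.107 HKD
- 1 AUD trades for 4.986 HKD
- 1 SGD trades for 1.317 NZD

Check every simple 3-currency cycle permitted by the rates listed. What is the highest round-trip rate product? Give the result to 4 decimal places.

0.9808

NZD→AUD→SGD→NZD: 1.017 × 0.7323 × 1.317 = 0.98083
HKD→NZD→AUD→HKD: 0.1849 × 1.017 × 4.986 = 0.93758
NZD→SGD→AUD→NZD: 0.7313 × 1.277 × 0.9195 = 0.85869
Maximum is NZD→AUD→SGD→NZD at 0.9808; no arbitrage — every cycle loses value.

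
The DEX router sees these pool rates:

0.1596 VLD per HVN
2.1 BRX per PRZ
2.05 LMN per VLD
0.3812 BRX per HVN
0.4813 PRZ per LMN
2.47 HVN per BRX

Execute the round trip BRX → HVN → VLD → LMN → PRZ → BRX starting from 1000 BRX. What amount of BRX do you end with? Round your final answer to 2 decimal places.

1000 BRX × 2.47 = 2470 HVN
2470 HVN × 0.1596 = 394.212 VLD
394.212 VLD × 2.05 = 808.1346 LMN
808.1346 LMN × 0.4813 = 388.95518298 PRZ
388.95518298 PRZ × 2.1 = 816.805884258 BRX

816.81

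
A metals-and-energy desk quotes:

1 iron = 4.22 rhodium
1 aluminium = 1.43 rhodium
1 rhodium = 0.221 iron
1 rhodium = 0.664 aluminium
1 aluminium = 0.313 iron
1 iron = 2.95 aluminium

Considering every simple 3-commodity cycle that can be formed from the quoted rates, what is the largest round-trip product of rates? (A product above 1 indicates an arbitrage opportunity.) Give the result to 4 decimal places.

0.9323

aluminium→rhodium→iron→aluminium: 1.43 × 0.221 × 2.95 = 0.93229
aluminium→iron→rhodium→aluminium: 0.313 × 4.22 × 0.664 = 0.87705
Maximum is aluminium→rhodium→iron→aluminium at 0.9323; no arbitrage — every cycle loses value.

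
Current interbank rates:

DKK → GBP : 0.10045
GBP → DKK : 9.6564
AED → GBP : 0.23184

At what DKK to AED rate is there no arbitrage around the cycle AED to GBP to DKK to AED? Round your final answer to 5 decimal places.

0.44668

Known legs of the cycle: 0.23184 × 9.6564 = 2.238739776
For no arbitrage the full-cycle product must be 1, so the missing rate is 1 / 2.238739776 ≈ 0.4466799.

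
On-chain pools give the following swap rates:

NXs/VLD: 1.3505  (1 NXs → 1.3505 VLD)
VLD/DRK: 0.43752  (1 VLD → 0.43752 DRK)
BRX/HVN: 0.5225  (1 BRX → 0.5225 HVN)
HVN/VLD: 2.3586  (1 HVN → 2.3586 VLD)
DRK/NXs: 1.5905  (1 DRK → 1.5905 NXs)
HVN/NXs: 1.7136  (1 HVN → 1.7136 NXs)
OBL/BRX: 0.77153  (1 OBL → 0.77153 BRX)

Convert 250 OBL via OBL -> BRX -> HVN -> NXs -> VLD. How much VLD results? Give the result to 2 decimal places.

250 OBL × 0.77153 = 192.8825 BRX
192.8825 BRX × 0.5225 = 100.78110625 HVN
100.78110625 HVN × 1.7136 = 172.69850367 NXs
172.69850367 NXs × 1.3505 = 233.229329206335 VLD

233.23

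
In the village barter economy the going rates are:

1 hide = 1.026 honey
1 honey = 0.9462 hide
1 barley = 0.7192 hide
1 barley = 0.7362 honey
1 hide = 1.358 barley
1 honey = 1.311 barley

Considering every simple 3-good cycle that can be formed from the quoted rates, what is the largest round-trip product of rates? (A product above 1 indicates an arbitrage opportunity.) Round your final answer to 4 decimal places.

0.9674

barley→hide→honey→barley: 0.7192 × 1.026 × 1.311 = 0.96739
barley→honey→hide→barley: 0.7362 × 0.9462 × 1.358 = 0.94597
Maximum is barley→hide→honey→barley at 0.9674; no arbitrage — every cycle loses value.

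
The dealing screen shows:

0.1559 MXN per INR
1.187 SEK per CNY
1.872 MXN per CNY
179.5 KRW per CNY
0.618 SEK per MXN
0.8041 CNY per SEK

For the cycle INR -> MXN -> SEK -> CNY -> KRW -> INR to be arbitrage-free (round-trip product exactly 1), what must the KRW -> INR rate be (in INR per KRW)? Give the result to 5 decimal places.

Known legs of the cycle: 0.1559 × 0.618 × 0.8041 × 179.5 = 13.90622030589
For no arbitrage the full-cycle product must be 1, so the missing rate is 1 / 13.90622030589 ≈ 0.0719103.

0.07191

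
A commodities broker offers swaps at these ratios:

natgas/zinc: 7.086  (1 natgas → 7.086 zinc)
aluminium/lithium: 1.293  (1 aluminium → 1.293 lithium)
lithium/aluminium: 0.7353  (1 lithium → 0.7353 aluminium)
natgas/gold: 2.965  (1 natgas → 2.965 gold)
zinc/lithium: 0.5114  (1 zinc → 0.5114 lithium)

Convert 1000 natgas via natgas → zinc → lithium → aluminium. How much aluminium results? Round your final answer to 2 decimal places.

1000 natgas × 7.086 = 7086 zinc
7086 zinc × 0.5114 = 3623.7804 lithium
3623.7804 lithium × 0.7353 = 2664.56572812 aluminium

2664.57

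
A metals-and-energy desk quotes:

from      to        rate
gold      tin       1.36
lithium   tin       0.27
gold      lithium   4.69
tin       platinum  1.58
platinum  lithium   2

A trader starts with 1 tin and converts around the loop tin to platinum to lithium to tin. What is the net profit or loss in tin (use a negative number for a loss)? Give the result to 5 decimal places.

1 tin × 1.58 = 1.58 platinum
1.58 platinum × 2 = 3.16 lithium
3.16 lithium × 0.27 = 0.8532 tin
Net change: 0.8532 − 1 = -0.1468 tin

-0.14680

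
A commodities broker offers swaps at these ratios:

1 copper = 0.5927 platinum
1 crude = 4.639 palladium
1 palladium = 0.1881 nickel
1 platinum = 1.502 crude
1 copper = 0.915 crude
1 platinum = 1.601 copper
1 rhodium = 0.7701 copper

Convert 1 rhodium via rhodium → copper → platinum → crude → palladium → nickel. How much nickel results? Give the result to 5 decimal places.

1 rhodium × 0.7701 = 0.7701 copper
0.7701 copper × 0.5927 = 0.45643827 platinum
0.45643827 platinum × 1.502 = 0.68557028154 crude
0.68557028154 crude × 4.639 = 3.18036053606406 palladium
3.18036053606406 palladium × 0.1881 = 0.598225816833649686 nickel

0.59823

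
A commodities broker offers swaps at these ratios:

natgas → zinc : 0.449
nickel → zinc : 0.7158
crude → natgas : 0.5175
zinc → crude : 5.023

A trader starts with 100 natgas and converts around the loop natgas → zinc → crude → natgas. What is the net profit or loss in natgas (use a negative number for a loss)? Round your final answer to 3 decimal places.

16.713

100 natgas × 0.449 = 44.9 zinc
44.9 zinc × 5.023 = 225.5327 crude
225.5327 crude × 0.5175 = 116.71317225 natgas
Net change: 116.71317225 − 100 = 16.71317225 natgas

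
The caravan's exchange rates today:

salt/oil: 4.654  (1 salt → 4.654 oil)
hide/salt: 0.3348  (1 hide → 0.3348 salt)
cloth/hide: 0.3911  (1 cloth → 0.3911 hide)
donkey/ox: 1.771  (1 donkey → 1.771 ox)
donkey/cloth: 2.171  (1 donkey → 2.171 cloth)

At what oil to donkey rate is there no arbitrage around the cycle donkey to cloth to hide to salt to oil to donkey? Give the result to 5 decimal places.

0.75586

Known legs of the cycle: 2.171 × 0.3911 × 0.3348 × 4.654 = 1.32299885303352
For no arbitrage the full-cycle product must be 1, so the missing rate is 1 / 1.32299885303352 ≈ 0.7558586.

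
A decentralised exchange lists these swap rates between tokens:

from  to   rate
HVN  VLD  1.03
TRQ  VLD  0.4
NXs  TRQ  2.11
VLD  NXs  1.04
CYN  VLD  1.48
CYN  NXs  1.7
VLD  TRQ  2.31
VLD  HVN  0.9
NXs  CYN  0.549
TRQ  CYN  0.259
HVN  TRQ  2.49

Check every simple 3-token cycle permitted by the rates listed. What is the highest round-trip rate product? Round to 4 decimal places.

CYN→NXs→TRQ→CYN: 1.7 × 2.11 × 0.259 = 0.92903
HVN→TRQ→VLD→HVN: 2.49 × 0.4 × 0.9 = 0.89640
VLD→TRQ→CYN→VLD: 2.31 × 0.259 × 1.48 = 0.88547
VLD→NXs→TRQ→VLD: 1.04 × 2.11 × 0.4 = 0.87776
VLD→NXs→CYN→VLD: 1.04 × 0.549 × 1.48 = 0.84502
Maximum is CYN→NXs→TRQ→CYN at 0.9290; no arbitrage — every cycle loses value.

0.9290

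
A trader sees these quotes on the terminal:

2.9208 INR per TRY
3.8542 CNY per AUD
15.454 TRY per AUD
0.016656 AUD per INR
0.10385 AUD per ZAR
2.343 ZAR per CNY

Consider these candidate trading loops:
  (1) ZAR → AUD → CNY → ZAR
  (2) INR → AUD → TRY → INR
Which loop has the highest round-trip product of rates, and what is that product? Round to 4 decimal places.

0.9378

(1) 0.10385 × 3.8542 × 2.343 = 0.93781
(2) 0.016656 × 15.454 × 2.9208 = 0.75182
Highest is cycle (1) at 0.9378 (≤1, no arbitrage).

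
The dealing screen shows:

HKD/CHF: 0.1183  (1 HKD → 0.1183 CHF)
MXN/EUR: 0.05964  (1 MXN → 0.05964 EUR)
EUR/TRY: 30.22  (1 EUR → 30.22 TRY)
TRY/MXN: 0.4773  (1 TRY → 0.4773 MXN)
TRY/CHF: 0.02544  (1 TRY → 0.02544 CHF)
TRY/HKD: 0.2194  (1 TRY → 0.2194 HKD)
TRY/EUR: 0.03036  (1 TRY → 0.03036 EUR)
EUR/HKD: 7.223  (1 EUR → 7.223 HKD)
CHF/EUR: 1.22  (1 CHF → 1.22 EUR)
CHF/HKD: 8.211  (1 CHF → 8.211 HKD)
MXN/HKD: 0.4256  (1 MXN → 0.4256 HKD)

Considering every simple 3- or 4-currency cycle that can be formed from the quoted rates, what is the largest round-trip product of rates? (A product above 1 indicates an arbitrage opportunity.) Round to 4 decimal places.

1.0425

CHF→EUR→HKD→CHF: 1.22 × 7.223 × 0.1183 = 1.04247
TRY→HKD→CHF→EUR→TRY: 0.2194 × 0.1183 × 1.22 × 30.22 = 0.95692
TRY→CHF→EUR→TRY: 0.02544 × 1.22 × 30.22 = 0.93793
TRY→MXN→EUR→TRY: 0.4773 × 0.05964 × 30.22 = 0.86025
Maximum is CHF→EUR→HKD→CHF at 1.0425; arbitrage exists.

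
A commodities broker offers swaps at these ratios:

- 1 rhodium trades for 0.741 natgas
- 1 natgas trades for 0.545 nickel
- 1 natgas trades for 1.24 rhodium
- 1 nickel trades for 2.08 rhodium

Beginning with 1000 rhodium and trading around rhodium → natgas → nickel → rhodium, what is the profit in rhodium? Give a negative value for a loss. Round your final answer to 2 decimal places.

1000 rhodium × 0.741 = 741 natgas
741 natgas × 0.545 = 403.845 nickel
403.845 nickel × 2.08 = 839.9976 rhodium
Net change: 839.9976 − 1000 = -160.0024 rhodium

-160.00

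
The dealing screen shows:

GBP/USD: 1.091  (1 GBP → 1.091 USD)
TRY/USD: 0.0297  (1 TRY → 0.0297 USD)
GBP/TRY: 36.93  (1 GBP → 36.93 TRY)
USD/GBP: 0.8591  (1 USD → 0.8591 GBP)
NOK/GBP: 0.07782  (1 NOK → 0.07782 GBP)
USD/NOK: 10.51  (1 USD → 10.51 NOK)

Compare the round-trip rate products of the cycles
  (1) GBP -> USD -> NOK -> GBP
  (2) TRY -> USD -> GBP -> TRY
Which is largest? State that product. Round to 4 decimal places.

0.9423

(1) 1.091 × 10.51 × 0.07782 = 0.89232
(2) 0.0297 × 0.8591 × 36.93 = 0.94228
Highest is cycle (2) at 0.9423 (≤1, no arbitrage).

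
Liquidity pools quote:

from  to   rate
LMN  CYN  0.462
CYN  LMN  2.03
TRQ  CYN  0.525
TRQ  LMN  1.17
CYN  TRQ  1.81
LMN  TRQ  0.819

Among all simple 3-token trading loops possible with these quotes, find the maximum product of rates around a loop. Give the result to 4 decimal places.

TRQ→LMN→CYN→TRQ: 1.17 × 0.462 × 1.81 = 0.97838
TRQ→CYN→LMN→TRQ: 0.525 × 2.03 × 0.819 = 0.87285
Maximum is TRQ→LMN→CYN→TRQ at 0.9784; no arbitrage — every cycle loses value.

0.9784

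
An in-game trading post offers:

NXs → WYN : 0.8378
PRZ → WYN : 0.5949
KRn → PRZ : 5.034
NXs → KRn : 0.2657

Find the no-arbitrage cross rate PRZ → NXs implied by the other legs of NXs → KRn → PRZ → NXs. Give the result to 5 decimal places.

Known legs of the cycle: 0.2657 × 5.034 = 1.3375338
For no arbitrage the full-cycle product must be 1, so the missing rate is 1 / 1.3375338 ≈ 0.7476447.

0.74764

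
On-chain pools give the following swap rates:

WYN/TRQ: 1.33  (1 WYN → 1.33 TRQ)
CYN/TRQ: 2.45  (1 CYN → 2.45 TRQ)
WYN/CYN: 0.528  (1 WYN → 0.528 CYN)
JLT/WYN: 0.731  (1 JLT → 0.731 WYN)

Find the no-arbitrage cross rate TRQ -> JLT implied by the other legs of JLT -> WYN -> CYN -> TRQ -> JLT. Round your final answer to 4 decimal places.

1.0575

Known legs of the cycle: 0.731 × 0.528 × 2.45 = 0.9456216
For no arbitrage the full-cycle product must be 1, so the missing rate is 1 / 0.9456216 ≈ 1.057505.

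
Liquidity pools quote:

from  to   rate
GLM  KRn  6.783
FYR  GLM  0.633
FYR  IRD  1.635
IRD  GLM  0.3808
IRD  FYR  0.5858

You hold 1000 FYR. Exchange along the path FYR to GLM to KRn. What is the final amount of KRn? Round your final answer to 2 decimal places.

1000 FYR × 0.633 = 633 GLM
633 GLM × 6.783 = 4293.639 KRn

4293.64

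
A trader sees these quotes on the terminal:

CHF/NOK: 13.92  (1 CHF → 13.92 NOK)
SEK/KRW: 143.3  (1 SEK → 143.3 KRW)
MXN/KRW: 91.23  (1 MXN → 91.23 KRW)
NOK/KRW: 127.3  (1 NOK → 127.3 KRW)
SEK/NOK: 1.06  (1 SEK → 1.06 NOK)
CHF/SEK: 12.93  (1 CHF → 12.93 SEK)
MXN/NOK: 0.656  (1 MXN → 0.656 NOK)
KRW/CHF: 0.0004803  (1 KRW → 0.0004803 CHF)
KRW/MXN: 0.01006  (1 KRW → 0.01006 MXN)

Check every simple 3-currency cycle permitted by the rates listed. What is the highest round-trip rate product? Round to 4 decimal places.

0.8899

CHF→SEK→KRW→CHF: 12.93 × 143.3 × 0.0004803 = 0.88993
CHF→NOK→KRW→CHF: 13.92 × 127.3 × 0.0004803 = 0.85110
KRW→MXN→NOK→KRW: 0.01006 × 0.656 × 127.3 = 0.84010
Maximum is CHF→SEK→KRW→CHF at 0.8899; no arbitrage — every cycle loses value.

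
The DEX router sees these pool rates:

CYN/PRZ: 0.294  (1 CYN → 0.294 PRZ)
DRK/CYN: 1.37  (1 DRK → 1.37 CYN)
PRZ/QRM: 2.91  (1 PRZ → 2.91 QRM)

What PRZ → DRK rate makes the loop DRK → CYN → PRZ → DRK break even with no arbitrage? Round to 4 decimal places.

Known legs of the cycle: 1.37 × 0.294 = 0.40278
For no arbitrage the full-cycle product must be 1, so the missing rate is 1 / 0.40278 ≈ 2.482745.

2.4827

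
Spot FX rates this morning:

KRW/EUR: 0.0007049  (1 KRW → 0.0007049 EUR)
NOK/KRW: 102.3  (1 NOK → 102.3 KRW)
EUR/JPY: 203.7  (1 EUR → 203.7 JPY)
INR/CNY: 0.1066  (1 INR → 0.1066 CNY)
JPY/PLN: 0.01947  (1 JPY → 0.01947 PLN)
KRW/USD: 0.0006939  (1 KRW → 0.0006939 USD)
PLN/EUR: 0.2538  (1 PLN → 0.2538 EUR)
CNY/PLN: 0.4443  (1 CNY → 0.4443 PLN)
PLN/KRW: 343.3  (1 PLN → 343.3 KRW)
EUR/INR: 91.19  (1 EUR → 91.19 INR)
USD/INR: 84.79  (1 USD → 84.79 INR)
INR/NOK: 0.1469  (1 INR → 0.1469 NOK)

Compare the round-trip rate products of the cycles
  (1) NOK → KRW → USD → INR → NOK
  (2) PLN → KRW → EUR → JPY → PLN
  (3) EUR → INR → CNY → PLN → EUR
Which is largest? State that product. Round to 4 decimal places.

(1) 102.3 × 0.0006939 × 84.79 × 0.1469 = 0.88418
(2) 343.3 × 0.0007049 × 203.7 × 0.01947 = 0.95975
(3) 91.19 × 0.1066 × 0.4443 × 0.2538 = 1.09616
Highest is cycle (3) at 1.0962 (>1, arbitrage).

1.0962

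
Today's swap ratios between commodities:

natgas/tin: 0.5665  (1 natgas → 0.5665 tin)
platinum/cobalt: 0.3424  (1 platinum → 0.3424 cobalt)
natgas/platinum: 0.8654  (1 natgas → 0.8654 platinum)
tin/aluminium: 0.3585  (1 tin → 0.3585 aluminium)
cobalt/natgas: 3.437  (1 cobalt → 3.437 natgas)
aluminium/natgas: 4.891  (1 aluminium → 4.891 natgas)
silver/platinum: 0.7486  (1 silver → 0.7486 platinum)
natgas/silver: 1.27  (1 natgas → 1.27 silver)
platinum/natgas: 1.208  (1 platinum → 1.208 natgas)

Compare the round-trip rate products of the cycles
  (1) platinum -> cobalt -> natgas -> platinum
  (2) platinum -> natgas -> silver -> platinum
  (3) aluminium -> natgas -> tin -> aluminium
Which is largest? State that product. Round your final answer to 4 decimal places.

1.1485

(1) 0.3424 × 3.437 × 0.8654 = 1.01843
(2) 1.208 × 1.27 × 0.7486 = 1.14847
(3) 4.891 × 0.5665 × 0.3585 = 0.99331
Highest is cycle (2) at 1.1485 (>1, arbitrage).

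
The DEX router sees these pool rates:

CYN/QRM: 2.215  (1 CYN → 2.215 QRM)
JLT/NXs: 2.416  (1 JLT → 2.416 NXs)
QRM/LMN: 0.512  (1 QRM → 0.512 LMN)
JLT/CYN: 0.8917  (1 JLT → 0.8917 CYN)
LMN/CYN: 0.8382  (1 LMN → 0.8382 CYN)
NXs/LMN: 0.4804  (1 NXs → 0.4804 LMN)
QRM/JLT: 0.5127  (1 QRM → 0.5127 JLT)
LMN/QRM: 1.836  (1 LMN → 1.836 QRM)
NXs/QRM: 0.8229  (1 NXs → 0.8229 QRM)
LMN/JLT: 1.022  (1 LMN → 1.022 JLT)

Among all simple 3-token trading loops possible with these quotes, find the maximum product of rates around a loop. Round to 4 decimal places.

LMN→JLT→NXs→LMN: 1.022 × 2.416 × 0.4804 = 1.18618
QRM→JLT→NXs→QRM: 0.5127 × 2.416 × 0.8229 = 1.01931
CYN→QRM→JLT→CYN: 2.215 × 0.5127 × 0.8917 = 1.01264
CYN→QRM→LMN→CYN: 2.215 × 0.512 × 0.8382 = 0.95059
Maximum is LMN→JLT→NXs→LMN at 1.1862; arbitrage exists.

1.1862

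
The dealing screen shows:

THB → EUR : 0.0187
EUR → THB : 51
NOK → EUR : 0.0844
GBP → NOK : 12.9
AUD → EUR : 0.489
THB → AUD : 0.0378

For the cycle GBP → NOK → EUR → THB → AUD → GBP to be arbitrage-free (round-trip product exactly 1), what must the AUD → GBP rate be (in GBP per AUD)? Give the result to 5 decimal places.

Known legs of the cycle: 12.9 × 0.0844 × 51 × 0.0378 = 2.098911528
For no arbitrage the full-cycle product must be 1, so the missing rate is 1 / 2.098911528 ≈ 0.4764374.

0.47644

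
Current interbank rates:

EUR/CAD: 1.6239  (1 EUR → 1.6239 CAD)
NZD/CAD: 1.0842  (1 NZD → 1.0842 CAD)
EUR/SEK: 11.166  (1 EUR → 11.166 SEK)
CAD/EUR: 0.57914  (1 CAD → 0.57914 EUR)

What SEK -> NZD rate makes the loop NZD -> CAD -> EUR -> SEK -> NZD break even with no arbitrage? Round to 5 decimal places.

Known legs of the cycle: 1.0842 × 0.57914 × 11.166 = 7.011171463608
For no arbitrage the full-cycle product must be 1, so the missing rate is 1 / 7.011171463608 ≈ 0.1426295.

0.14263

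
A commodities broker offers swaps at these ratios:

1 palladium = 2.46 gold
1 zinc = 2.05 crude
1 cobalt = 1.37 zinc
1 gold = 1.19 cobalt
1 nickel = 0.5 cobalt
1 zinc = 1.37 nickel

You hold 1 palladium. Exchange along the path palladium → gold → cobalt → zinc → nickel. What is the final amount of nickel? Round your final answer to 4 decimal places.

5.4944

1 palladium × 2.46 = 2.46 gold
2.46 gold × 1.19 = 2.9274 cobalt
2.9274 cobalt × 1.37 = 4.010538 zinc
4.010538 zinc × 1.37 = 5.49443706 nickel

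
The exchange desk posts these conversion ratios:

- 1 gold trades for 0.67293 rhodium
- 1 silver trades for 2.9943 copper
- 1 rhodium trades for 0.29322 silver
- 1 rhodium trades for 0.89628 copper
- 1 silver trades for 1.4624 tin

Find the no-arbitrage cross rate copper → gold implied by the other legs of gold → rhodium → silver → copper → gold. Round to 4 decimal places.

Known legs of the cycle: 0.67293 × 0.29322 × 2.9943 = 0.59082489955278
For no arbitrage the full-cycle product must be 1, so the missing rate is 1 / 0.59082489955278 ≈ 1.692549.

1.6925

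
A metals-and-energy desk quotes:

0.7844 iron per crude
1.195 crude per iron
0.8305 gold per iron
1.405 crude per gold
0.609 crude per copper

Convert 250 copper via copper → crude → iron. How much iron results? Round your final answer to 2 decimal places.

119.42

250 copper × 0.609 = 152.25 crude
152.25 crude × 0.7844 = 119.4249 iron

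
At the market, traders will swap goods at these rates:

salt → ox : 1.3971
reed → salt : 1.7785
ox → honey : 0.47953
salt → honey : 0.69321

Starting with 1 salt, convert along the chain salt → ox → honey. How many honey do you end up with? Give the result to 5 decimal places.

1 salt × 1.3971 = 1.3971 ox
1.3971 ox × 0.47953 = 0.669951363 honey

0.66995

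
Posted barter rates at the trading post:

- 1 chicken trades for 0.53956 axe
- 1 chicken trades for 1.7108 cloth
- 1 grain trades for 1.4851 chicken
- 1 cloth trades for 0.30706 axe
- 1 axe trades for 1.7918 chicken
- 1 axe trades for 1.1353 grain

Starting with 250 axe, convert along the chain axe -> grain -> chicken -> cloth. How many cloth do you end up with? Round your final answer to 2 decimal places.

721.12

250 axe × 1.1353 = 283.825 grain
283.825 grain × 1.4851 = 421.5085075 chicken
421.5085075 chicken × 1.7108 = 721.116754631 cloth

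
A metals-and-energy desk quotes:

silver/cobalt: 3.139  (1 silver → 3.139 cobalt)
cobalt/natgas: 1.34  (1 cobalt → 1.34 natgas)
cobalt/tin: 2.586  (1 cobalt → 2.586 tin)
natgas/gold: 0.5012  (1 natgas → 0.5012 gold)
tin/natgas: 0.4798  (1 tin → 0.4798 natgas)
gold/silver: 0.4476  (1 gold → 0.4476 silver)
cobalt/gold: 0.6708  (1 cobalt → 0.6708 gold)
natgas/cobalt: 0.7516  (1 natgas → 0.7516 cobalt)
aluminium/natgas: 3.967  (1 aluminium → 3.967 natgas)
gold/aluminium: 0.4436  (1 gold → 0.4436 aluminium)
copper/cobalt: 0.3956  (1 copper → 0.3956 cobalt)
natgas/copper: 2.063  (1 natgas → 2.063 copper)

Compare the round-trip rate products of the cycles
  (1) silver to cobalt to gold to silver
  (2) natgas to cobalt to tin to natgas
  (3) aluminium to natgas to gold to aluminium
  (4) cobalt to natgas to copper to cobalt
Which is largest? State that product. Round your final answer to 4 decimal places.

1.0936

(1) 3.139 × 0.6708 × 0.4476 = 0.94249
(2) 0.7516 × 2.586 × 0.4798 = 0.93256
(3) 3.967 × 0.5012 × 0.4436 = 0.88199
(4) 1.34 × 2.063 × 0.3956 = 1.09360
Highest is cycle (4) at 1.0936 (>1, arbitrage).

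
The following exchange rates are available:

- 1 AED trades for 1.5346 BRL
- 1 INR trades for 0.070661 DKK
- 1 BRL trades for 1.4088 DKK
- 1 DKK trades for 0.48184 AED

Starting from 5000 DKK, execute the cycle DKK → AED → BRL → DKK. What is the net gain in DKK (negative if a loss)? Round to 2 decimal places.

5000 DKK × 0.48184 = 2409.2 AED
2409.2 AED × 1.5346 = 3697.15832 BRL
3697.15832 BRL × 1.4088 = 5208.556641216 DKK
Net change: 5208.556641216 − 5000 = 208.556641216 DKK

208.56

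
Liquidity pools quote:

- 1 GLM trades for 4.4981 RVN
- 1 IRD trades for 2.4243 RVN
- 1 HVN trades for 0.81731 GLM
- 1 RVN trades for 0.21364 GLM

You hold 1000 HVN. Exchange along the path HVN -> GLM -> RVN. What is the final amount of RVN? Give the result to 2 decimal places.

3676.34

1000 HVN × 0.81731 = 817.31 GLM
817.31 GLM × 4.4981 = 3676.342111 RVN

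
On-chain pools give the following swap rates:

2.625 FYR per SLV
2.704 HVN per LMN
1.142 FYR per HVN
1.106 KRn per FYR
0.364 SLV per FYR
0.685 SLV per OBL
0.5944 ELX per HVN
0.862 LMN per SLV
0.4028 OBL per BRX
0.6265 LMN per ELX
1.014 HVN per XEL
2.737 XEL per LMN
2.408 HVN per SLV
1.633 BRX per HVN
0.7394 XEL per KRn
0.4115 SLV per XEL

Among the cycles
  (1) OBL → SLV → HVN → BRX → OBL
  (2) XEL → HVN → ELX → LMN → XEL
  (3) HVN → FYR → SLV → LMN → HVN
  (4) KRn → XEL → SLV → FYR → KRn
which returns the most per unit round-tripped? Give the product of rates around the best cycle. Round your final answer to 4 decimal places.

1.0850

(1) 0.685 × 2.408 × 1.633 × 0.4028 = 1.08498
(2) 1.014 × 0.5944 × 0.6265 × 2.737 = 1.03351
(3) 1.142 × 0.364 × 0.862 × 2.704 = 0.96891
(4) 0.7394 × 0.4115 × 2.625 × 1.106 = 0.88335
Highest is cycle (1) at 1.0850 (>1, arbitrage).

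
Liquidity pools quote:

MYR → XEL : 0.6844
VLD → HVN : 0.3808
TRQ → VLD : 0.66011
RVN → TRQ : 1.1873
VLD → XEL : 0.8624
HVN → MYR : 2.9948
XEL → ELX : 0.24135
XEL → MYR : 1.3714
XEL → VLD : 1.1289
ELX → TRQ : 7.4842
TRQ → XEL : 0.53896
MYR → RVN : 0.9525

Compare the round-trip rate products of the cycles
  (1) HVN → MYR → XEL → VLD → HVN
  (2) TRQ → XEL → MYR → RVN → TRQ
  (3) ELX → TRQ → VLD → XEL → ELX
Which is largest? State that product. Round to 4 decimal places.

(1) 2.9948 × 0.6844 × 1.1289 × 0.3808 = 0.88111
(2) 0.53896 × 1.3714 × 0.9525 × 1.1873 = 0.83588
(3) 7.4842 × 0.66011 × 0.8624 × 0.24135 = 1.02830
Highest is cycle (3) at 1.0283 (>1, arbitrage).

1.0283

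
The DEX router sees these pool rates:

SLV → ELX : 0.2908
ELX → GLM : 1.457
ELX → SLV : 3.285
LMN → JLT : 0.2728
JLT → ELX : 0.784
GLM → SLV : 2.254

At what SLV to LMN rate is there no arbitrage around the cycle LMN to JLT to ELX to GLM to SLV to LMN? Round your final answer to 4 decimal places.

1.4237

Known legs of the cycle: 0.2728 × 0.784 × 1.457 × 2.254 = 0.7023828390656
For no arbitrage the full-cycle product must be 1, so the missing rate is 1 / 0.7023828390656 ≈ 1.423725.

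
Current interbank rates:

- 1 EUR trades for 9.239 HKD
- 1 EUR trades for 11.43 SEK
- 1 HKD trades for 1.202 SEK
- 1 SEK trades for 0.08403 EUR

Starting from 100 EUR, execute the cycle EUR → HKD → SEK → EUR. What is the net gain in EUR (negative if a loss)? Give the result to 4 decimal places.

100 EUR × 9.239 = 923.9 HKD
923.9 HKD × 1.202 = 1110.5278 SEK
1110.5278 SEK × 0.08403 = 93.317651034 EUR
Net change: 93.317651034 − 100 = -6.682348966 EUR

-6.6823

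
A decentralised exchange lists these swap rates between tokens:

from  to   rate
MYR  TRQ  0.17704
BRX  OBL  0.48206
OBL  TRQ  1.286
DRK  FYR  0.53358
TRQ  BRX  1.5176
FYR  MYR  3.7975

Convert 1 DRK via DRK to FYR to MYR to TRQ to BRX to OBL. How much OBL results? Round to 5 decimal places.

0.26244

1 DRK × 0.53358 = 0.53358 FYR
0.53358 FYR × 3.7975 = 2.02627005 MYR
2.02627005 MYR × 0.17704 = 0.358730849652 TRQ
0.358730849652 TRQ × 1.5176 = 0.5444099374318752 BRX
0.5444099374318752 BRX × 0.48206 = 0.262438254438409758912 OBL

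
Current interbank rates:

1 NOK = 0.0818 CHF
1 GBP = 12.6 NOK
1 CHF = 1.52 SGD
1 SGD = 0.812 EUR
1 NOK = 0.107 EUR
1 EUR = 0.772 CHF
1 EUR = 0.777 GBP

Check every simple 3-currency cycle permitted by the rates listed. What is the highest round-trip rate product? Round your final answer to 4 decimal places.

1.0476

EUR→GBP→NOK→EUR: 0.777 × 12.6 × 0.107 = 1.04755
CHF→SGD→EUR→CHF: 1.52 × 0.812 × 0.772 = 0.95283
Maximum is EUR→GBP→NOK→EUR at 1.0476; arbitrage exists.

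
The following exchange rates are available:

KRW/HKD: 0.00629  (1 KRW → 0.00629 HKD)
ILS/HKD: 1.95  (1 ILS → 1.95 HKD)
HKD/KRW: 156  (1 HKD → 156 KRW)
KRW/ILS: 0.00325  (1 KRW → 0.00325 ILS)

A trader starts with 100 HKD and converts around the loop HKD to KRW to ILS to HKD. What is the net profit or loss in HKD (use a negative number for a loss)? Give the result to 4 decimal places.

100 HKD × 156 = 15600 KRW
15600 KRW × 0.00325 = 50.7 ILS
50.7 ILS × 1.95 = 98.865 HKD
Net change: 98.865 − 100 = -1.135 HKD

-1.1350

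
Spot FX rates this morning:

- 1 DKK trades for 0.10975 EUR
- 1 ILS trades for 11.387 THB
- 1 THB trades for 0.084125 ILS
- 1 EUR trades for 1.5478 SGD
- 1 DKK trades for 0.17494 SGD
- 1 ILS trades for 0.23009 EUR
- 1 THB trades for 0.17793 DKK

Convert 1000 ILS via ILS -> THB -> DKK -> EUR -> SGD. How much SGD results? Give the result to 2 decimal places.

344.17

1000 ILS × 11.387 = 11387 THB
11387 THB × 0.17793 = 2026.08891 DKK
2026.08891 DKK × 0.10975 = 222.3632578725 EUR
222.3632578725 EUR × 1.5478 = 344.1738505350555 SGD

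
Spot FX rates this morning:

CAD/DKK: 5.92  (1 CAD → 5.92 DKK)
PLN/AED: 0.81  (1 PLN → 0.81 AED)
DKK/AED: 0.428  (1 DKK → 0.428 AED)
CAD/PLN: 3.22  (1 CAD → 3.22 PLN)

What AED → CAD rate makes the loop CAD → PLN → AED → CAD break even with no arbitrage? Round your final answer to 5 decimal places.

Known legs of the cycle: 3.22 × 0.81 = 2.6082
For no arbitrage the full-cycle product must be 1, so the missing rate is 1 / 2.6082 ≈ 0.3834062.

0.38341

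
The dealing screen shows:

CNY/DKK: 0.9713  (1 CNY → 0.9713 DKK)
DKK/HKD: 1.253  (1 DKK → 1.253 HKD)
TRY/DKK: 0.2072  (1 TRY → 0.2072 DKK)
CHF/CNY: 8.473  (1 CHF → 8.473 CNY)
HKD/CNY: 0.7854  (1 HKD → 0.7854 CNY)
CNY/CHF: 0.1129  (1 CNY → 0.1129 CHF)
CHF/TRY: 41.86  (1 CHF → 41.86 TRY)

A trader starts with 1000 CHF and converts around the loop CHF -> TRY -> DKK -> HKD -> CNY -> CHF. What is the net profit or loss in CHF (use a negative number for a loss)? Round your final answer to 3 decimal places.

-36.338

1000 CHF × 41.86 = 41860 TRY
41860 TRY × 0.2072 = 8673.392 DKK
8673.392 DKK × 1.253 = 10867.760176 HKD
10867.760176 HKD × 0.7854 = 8535.5388422304 CNY
8535.5388422304 CNY × 0.1129 = 963.66233528781216 CHF
Net change: 963.66233528781216 − 1000 = -36.33766471218784 CHF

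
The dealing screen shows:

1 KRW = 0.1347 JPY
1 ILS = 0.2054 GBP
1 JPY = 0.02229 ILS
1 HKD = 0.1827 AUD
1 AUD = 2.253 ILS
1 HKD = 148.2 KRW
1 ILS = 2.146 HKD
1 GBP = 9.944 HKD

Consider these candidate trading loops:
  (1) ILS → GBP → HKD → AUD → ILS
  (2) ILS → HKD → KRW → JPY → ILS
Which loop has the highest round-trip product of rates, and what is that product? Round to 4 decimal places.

(1) 0.2054 × 9.944 × 0.1827 × 2.253 = 0.84074
(2) 2.146 × 148.2 × 0.1347 × 0.02229 = 0.95489
Highest is cycle (2) at 0.9549 (≤1, no arbitrage).

0.9549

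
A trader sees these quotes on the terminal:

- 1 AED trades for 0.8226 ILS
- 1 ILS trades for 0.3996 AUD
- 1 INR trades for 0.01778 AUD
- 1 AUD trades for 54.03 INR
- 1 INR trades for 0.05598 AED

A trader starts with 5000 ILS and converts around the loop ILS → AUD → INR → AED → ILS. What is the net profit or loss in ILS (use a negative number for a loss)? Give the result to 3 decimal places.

5000 ILS × 0.3996 = 1998 AUD
1998 AUD × 54.03 = 107951.94 INR
107951.94 INR × 0.05598 = 6043.1496012 AED
6043.1496012 AED × 0.8226 = 4971.09486194712 ILS
Net change: 4971.09486194712 − 5000 = -28.90513805288 ILS

-28.905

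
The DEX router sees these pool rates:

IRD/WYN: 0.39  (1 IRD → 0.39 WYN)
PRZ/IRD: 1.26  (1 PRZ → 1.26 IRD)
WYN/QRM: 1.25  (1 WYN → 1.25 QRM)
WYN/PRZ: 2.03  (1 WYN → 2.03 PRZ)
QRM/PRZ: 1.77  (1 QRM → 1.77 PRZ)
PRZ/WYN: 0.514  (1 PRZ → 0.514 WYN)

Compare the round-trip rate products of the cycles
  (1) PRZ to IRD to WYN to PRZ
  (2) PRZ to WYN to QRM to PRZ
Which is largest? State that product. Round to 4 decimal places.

(1) 1.26 × 0.39 × 2.03 = 0.99754
(2) 0.514 × 1.25 × 1.77 = 1.13723
Highest is cycle (2) at 1.1372 (>1, arbitrage).

1.1372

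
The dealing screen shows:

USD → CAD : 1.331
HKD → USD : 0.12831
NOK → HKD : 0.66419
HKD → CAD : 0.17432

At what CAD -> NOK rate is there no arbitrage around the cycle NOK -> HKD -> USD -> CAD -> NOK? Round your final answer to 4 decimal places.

8.8159

Known legs of the cycle: 0.66419 × 0.12831 × 1.331 = 0.1134307733559
For no arbitrage the full-cycle product must be 1, so the missing rate is 1 / 0.1134307733559 ≈ 8.815950.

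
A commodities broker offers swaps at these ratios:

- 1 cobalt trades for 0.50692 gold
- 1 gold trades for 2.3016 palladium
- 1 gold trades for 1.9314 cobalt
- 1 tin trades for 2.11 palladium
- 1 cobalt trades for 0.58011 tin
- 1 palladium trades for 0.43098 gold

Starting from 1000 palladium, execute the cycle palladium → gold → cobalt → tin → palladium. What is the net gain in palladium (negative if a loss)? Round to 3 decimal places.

1000 palladium × 0.43098 = 430.98 gold
430.98 gold × 1.9314 = 832.394772 cobalt
832.394772 cobalt × 0.58011 = 482.88053118492 tin
482.88053118492 tin × 2.11 = 1018.8779208001812 palladium
Net change: 1018.8779208001812 − 1000 = 18.8779208001812 palladium

18.878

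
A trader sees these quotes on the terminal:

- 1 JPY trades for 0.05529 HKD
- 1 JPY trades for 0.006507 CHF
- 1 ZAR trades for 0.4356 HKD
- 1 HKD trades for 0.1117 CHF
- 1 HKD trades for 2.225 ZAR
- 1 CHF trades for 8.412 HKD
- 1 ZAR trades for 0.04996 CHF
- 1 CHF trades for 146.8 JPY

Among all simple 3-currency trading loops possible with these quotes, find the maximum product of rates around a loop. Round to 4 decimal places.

HKD→ZAR→CHF→HKD: 2.225 × 0.04996 × 8.412 = 0.93509
JPY→HKD→CHF→JPY: 0.05529 × 0.1117 × 146.8 = 0.90662
Maximum is HKD→ZAR→CHF→HKD at 0.9351; no arbitrage — every cycle loses value.

0.9351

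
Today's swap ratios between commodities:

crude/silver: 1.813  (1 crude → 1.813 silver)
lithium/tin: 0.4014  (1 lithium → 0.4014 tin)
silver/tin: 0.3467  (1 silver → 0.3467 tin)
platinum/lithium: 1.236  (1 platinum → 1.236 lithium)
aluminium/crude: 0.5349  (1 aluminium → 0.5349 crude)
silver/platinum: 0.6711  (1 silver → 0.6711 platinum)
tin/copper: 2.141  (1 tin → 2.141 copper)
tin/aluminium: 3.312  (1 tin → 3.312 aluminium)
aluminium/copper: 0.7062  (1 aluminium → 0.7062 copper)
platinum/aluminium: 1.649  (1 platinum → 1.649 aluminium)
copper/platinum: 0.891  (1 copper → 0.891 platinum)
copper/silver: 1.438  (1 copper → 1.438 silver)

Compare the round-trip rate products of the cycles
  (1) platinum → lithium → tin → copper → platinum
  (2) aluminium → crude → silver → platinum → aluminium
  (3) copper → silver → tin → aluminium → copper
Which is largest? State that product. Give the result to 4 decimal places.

(1) 1.236 × 0.4014 × 2.141 × 0.891 = 0.94643
(2) 0.5349 × 1.813 × 0.6711 × 1.649 = 1.07319
(3) 1.438 × 0.3467 × 3.312 × 0.7062 = 1.16609
Highest is cycle (3) at 1.1661 (>1, arbitrage).

1.1661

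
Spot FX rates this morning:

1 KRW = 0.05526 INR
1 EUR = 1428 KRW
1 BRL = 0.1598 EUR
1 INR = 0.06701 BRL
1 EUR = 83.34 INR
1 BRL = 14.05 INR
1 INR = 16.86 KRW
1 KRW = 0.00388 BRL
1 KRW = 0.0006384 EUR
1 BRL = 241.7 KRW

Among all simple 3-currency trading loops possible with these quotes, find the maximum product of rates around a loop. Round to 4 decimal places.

BRL→INR→KRW→BRL: 14.05 × 16.86 × 0.00388 = 0.91911
KRW→EUR→INR→KRW: 0.0006384 × 83.34 × 16.86 = 0.89702
BRL→KRW→INR→BRL: 241.7 × 0.05526 × 0.06701 = 0.89501
BRL→EUR→INR→BRL: 0.1598 × 83.34 × 0.06701 = 0.89242
BRL→EUR→KRW→BRL: 0.1598 × 1428 × 0.00388 = 0.88539
Maximum is BRL→INR→KRW→BRL at 0.9191; no arbitrage — every cycle loses value.

0.9191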